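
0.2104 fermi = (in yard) 2.301e-16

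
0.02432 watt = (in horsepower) 3.261e-05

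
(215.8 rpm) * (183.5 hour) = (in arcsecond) 3.079e+12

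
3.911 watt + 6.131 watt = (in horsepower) 0.01347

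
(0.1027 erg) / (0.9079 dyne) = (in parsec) 3.666e-20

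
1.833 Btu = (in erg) 1.934e+10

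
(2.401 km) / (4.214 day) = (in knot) 0.01282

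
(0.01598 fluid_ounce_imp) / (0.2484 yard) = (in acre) 4.94e-10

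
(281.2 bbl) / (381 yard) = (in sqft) 1.381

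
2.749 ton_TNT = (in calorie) 2.749e+09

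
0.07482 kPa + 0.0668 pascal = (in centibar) 0.07489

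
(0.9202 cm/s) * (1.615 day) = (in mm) 1.284e+06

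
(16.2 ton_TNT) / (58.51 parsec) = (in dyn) 0.003754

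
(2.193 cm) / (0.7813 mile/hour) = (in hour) 1.744e-05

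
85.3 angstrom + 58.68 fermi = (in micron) 0.00853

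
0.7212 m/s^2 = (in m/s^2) 0.7212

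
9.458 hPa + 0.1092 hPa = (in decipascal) 9567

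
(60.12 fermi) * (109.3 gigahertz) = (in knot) 0.01277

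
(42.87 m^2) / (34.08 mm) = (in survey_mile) 0.7816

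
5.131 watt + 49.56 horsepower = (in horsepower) 49.57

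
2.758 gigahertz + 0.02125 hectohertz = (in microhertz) 2.758e+15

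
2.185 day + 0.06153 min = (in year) 0.005986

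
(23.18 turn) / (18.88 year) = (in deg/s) 1.402e-05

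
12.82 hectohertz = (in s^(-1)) 1282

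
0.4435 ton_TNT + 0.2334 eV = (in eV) 1.158e+28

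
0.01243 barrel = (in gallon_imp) 0.4347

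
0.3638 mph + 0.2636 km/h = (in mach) 0.0006927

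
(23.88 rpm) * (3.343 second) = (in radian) 8.36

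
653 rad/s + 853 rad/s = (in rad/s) 1506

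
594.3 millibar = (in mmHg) 445.8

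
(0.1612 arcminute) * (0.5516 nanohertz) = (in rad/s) 2.587e-14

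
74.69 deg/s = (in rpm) 12.45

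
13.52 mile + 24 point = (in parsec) 7.051e-13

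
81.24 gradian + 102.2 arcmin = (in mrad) 1306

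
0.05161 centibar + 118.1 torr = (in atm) 0.1559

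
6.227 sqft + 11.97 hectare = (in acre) 29.58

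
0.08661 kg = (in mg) 8.661e+04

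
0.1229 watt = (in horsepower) 0.0001648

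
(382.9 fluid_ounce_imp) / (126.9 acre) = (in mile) 1.316e-11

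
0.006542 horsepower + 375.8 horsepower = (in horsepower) 375.8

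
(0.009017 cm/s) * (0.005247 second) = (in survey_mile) 2.94e-10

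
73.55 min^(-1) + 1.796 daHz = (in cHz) 1919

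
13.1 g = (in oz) 0.4621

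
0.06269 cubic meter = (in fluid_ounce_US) 2120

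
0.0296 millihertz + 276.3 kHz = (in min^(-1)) 1.658e+07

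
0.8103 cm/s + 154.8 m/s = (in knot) 300.9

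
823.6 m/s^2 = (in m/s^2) 823.6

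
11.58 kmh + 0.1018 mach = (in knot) 73.63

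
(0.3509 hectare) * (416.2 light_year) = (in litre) 1.382e+25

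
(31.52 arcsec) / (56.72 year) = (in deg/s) 4.895e-12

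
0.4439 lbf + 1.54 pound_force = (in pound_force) 1.984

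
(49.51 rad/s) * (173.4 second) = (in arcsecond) 1.771e+09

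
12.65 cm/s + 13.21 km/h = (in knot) 7.379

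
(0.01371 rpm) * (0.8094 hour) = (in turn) 0.6658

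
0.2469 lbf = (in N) 1.098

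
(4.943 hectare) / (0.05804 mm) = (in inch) 3.353e+10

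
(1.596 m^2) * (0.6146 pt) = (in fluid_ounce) 11.7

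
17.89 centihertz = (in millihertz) 178.9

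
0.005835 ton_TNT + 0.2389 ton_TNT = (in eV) 6.391e+27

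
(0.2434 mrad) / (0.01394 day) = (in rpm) 1.93e-06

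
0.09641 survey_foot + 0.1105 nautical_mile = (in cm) 2.047e+04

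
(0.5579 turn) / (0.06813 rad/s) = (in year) 1.632e-06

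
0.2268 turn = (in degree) 81.65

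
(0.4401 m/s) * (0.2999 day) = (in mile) 7.086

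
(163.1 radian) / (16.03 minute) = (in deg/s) 9.716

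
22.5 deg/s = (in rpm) 3.75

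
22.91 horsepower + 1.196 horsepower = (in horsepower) 24.11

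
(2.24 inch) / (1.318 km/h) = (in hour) 4.317e-05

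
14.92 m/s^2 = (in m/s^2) 14.92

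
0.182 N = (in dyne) 1.82e+04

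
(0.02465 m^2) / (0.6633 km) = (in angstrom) 3.716e+05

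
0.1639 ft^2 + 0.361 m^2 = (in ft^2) 4.05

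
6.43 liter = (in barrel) 0.04044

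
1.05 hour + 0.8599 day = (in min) 1301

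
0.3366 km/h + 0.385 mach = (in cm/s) 1.312e+04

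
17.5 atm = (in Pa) 1.773e+06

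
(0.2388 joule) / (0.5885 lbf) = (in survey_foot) 0.2993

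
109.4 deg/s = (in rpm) 18.23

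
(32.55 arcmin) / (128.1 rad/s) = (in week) 1.222e-10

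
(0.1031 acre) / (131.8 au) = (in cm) 2.116e-09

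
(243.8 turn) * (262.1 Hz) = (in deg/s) 2.3e+07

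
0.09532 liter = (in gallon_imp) 0.02097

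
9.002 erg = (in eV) 5.619e+12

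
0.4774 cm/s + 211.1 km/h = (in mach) 0.1722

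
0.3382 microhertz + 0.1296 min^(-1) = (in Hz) 0.00216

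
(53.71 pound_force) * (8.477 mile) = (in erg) 3.259e+13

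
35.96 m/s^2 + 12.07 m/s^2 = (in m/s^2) 48.03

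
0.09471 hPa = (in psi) 0.001374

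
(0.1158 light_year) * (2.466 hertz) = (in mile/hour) 6.043e+15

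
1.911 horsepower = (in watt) 1425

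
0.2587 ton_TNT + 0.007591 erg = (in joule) 1.082e+09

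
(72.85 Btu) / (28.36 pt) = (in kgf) 7.834e+05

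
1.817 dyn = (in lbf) 4.085e-06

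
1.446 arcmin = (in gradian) 0.02678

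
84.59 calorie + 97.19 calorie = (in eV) 4.747e+21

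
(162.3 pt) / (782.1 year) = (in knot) 4.512e-12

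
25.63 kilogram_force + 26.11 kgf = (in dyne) 5.074e+07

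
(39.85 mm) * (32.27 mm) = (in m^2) 0.001286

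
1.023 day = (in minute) 1473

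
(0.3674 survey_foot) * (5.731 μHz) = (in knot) 1.248e-06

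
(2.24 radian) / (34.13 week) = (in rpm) 1.036e-06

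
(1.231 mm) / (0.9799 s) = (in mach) 3.689e-06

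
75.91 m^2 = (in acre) 0.01876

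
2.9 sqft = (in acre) 6.657e-05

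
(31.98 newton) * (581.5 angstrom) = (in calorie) 4.445e-07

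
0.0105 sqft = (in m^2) 0.0009755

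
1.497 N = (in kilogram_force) 0.1527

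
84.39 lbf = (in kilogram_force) 38.28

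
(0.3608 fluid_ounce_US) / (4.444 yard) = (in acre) 6.488e-10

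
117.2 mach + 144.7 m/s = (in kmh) 1.442e+05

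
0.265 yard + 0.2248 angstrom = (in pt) 686.9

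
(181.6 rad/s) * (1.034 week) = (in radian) 1.136e+08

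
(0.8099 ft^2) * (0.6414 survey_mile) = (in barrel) 488.5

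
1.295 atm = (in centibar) 131.2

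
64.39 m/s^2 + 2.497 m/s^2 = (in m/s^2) 66.89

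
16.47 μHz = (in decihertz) 0.0001647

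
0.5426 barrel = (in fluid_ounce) 2917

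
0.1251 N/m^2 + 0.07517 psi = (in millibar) 5.184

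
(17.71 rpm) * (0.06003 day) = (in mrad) 9.619e+06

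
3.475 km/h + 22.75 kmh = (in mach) 0.02139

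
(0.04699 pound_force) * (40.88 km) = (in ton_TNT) 2.042e-06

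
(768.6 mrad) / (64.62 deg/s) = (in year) 2.161e-08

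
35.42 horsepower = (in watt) 2.641e+04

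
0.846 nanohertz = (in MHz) 8.46e-16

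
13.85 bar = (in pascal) 1.385e+06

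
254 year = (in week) 1.324e+04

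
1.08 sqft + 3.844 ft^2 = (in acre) 0.000113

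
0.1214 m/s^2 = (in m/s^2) 0.1214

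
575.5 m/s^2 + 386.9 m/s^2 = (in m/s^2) 962.4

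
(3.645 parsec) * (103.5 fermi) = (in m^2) 1.164e+04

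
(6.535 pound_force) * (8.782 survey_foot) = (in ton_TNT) 1.86e-08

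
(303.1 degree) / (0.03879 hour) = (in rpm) 0.3618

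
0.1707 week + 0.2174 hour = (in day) 1.204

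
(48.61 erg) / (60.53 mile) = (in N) 4.99e-11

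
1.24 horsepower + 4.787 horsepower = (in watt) 4494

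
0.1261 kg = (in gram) 126.1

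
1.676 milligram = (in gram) 0.001676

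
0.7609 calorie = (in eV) 1.987e+19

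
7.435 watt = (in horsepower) 0.00997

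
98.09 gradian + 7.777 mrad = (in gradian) 98.59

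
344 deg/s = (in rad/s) 6.004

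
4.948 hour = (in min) 296.9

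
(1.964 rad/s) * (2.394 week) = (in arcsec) 5.865e+11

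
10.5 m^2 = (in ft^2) 113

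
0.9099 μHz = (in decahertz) 9.099e-08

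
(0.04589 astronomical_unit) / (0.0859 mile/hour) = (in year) 5669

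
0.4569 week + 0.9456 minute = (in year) 0.008764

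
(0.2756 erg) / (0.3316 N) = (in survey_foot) 2.727e-07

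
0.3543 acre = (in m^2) 1434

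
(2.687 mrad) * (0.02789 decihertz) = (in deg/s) 0.0004294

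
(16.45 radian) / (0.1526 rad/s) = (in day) 0.001248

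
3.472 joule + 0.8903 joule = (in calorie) 1.043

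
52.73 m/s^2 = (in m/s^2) 52.73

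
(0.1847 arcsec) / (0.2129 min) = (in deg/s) 4.016e-06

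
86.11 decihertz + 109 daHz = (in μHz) 1.099e+09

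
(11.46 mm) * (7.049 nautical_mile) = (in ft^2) 1610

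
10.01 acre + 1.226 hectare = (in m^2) 5.277e+04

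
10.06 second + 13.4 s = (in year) 7.439e-07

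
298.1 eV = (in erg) 4.776e-10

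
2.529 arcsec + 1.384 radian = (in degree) 79.3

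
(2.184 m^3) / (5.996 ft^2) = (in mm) 3921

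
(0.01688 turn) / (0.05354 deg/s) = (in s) 113.5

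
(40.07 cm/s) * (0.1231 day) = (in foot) 1.398e+04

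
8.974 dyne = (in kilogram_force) 9.151e-06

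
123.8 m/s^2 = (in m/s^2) 123.8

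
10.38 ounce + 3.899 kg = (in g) 4193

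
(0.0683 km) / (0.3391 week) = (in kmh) 0.001199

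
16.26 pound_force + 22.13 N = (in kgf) 9.632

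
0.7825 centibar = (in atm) 0.007723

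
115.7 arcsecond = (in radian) 0.0005609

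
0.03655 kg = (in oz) 1.289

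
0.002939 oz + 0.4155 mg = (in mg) 83.73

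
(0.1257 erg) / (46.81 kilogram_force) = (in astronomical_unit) 1.83e-22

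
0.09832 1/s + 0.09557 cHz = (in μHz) 9.928e+04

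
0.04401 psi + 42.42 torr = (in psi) 0.8643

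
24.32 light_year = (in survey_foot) 7.549e+17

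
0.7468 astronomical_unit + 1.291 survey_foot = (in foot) 3.665e+11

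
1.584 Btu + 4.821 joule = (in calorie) 400.6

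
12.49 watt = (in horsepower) 0.01675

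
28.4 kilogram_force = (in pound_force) 62.61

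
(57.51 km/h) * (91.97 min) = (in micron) 8.815e+10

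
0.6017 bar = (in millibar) 601.7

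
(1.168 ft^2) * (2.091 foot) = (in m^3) 0.06916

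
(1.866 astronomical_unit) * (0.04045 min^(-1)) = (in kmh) 6.775e+08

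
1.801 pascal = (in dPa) 18.01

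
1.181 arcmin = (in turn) 5.468e-05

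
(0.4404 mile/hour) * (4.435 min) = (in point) 1.485e+05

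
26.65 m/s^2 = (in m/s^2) 26.65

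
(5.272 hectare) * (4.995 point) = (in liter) 9.29e+04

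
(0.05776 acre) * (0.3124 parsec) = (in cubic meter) 2.253e+18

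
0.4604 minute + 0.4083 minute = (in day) 0.0006033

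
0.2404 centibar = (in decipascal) 2404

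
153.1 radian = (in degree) 8772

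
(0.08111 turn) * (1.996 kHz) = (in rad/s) 1017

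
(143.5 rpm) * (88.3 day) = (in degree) 6.569e+09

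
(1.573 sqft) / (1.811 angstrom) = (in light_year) 8.529e-08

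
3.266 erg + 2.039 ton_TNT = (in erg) 8.531e+16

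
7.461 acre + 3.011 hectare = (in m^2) 6.03e+04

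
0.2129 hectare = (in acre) 0.5261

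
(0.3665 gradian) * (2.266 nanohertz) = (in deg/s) 7.474e-10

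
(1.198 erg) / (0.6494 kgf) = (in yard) 2.057e-08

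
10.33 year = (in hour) 9.049e+04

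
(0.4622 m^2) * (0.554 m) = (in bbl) 1.611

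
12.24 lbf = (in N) 54.45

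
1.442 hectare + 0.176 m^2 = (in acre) 3.563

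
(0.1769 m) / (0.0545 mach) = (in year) 3.023e-10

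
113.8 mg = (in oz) 0.004014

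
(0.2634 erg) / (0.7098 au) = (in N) 2.481e-19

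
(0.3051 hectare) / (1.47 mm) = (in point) 5.883e+09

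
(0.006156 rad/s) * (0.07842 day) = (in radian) 41.71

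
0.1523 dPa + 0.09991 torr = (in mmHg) 0.1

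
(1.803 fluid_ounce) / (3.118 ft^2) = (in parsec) 5.965e-21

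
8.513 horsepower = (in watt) 6348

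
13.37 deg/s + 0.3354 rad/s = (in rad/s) 0.5688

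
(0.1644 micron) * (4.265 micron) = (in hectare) 7.012e-17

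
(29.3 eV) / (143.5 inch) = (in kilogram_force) 1.313e-19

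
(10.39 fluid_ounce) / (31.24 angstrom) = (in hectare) 9.836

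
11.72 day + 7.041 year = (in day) 2582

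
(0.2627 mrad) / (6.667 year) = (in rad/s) 1.249e-12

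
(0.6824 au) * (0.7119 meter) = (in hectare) 7.267e+06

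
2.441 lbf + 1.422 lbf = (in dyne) 1.718e+06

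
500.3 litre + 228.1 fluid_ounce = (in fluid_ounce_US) 1.715e+04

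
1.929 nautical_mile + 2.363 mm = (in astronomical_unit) 2.388e-08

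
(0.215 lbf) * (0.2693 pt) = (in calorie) 2.172e-05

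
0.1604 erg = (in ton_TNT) 3.834e-18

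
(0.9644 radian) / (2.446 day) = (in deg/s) 0.0002615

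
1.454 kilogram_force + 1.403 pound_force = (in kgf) 2.09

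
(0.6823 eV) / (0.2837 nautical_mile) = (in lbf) 4.677e-23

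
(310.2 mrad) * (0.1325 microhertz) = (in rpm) 3.925e-07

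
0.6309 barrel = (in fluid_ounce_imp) 3530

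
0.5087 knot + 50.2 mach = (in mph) 3.824e+04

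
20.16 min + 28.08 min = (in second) 2894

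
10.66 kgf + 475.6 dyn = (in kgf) 10.66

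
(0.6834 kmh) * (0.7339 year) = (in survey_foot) 1.441e+07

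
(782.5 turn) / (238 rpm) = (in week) 0.0003262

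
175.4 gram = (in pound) 0.3867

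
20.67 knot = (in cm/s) 1063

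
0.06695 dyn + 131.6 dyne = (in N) 0.001317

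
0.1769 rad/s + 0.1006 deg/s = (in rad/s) 0.1787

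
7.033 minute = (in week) 0.0006977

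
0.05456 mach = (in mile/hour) 41.56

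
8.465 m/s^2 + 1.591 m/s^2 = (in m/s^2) 10.06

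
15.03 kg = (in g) 1.503e+04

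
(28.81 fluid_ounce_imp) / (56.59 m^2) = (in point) 0.041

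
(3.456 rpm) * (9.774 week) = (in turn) 3.405e+05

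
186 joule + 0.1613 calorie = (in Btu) 0.1769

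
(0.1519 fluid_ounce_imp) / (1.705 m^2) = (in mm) 0.002531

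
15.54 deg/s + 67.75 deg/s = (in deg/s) 83.29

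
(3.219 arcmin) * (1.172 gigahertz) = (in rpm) 1.048e+07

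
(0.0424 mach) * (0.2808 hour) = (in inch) 5.746e+05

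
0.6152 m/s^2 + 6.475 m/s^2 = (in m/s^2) 7.09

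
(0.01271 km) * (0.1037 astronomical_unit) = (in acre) 4.872e+07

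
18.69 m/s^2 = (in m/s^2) 18.69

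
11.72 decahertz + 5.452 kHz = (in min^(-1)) 3.342e+05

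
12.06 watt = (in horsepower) 0.01617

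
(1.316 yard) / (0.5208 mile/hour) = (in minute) 0.08614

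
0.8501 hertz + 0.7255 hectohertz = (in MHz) 7.34e-05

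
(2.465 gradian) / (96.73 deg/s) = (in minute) 0.0003822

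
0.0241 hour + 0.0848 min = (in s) 91.85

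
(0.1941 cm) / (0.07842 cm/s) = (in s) 2.475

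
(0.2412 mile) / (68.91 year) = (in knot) 3.472e-07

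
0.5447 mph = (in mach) 0.0007151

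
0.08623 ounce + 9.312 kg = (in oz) 328.6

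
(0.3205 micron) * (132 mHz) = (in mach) 1.242e-10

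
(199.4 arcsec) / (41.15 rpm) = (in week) 3.709e-10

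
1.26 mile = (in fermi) 2.028e+18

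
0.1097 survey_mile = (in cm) 1.765e+04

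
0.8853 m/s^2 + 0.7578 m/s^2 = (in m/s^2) 1.643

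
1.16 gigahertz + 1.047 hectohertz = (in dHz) 1.16e+10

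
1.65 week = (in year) 0.03164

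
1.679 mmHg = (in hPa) 2.238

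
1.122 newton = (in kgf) 0.1144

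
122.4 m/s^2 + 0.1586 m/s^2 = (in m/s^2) 122.6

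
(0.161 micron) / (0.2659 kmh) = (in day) 2.523e-11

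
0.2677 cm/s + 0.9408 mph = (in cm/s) 42.33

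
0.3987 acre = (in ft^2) 1.737e+04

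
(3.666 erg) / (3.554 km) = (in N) 1.032e-10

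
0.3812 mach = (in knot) 252.3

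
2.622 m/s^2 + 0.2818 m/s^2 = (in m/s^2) 2.904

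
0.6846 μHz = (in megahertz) 6.846e-13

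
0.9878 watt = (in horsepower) 0.001325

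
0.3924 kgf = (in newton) 3.848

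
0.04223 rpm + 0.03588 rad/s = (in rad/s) 0.0403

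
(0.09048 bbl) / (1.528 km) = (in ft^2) 0.0001013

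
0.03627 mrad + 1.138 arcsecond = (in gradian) 0.00266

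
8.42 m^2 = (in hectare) 0.000842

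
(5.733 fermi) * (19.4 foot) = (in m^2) 3.39e-14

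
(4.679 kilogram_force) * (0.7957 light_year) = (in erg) 3.454e+24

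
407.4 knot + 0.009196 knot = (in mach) 0.6155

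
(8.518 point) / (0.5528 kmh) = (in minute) 0.0003262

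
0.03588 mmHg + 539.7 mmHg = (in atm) 0.7102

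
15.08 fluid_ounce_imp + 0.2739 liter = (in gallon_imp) 0.1545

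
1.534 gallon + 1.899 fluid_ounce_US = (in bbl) 0.03688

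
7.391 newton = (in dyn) 7.391e+05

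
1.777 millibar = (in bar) 0.001777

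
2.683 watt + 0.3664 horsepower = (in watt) 275.9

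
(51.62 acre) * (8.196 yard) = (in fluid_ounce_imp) 5.51e+10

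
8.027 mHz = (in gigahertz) 8.027e-12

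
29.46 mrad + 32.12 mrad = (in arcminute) 211.7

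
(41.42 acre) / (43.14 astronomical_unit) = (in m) 2.597e-08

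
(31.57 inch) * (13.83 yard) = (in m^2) 10.14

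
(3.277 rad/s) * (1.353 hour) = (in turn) 2540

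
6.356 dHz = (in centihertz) 63.56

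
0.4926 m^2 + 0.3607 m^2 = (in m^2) 0.8533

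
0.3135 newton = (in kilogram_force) 0.03197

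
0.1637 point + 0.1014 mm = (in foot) 0.0005221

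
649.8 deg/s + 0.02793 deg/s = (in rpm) 108.3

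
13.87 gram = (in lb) 0.03058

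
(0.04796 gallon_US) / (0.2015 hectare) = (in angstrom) 901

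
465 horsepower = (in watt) 3.468e+05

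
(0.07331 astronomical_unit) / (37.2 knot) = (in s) 5.731e+08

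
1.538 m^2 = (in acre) 0.00038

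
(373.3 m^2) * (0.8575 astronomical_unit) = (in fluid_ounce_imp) 1.685e+18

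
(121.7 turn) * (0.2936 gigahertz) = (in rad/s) 2.245e+11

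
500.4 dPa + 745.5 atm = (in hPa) 7.554e+05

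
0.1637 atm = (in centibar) 16.59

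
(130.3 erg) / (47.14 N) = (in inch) 1.088e-05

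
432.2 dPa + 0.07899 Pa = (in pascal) 43.3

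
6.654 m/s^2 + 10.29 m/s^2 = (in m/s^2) 16.94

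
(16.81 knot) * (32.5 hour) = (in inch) 3.983e+07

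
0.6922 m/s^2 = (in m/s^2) 0.6922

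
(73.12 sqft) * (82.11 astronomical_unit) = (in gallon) 2.204e+16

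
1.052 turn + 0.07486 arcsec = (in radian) 6.61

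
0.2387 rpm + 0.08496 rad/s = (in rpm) 1.05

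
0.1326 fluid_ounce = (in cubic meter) 3.921e-06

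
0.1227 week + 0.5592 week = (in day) 4.773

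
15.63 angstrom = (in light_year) 1.652e-25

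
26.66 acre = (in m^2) 1.079e+05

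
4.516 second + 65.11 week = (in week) 65.11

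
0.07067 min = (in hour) 0.001178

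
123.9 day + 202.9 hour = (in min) 1.906e+05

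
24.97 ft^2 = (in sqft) 24.97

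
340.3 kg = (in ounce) 1.2e+04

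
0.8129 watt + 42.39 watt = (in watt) 43.2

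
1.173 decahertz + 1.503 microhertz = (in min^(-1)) 703.8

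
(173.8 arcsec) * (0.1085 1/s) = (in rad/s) 9.142e-05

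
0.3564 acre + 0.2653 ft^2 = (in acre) 0.3564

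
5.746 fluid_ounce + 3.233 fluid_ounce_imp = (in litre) 0.2618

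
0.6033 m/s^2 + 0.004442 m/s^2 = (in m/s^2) 0.6077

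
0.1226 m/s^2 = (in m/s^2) 0.1226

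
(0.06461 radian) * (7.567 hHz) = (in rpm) 466.9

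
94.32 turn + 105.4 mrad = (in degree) 3.396e+04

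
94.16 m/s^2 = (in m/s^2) 94.16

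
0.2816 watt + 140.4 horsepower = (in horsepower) 140.4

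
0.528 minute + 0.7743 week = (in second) 4.683e+05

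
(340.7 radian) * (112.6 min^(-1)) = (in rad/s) 639.4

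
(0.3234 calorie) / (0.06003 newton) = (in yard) 24.65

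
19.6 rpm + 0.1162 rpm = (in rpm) 19.72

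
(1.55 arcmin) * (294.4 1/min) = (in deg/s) 0.1268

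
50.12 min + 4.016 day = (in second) 3.5e+05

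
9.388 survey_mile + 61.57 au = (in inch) 3.626e+14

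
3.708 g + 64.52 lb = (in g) 2.927e+04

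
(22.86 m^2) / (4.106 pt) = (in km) 15.78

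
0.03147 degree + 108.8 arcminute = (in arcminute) 110.7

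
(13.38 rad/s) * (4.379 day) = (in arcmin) 1.74e+10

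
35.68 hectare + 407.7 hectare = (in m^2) 4.434e+06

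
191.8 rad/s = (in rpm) 1832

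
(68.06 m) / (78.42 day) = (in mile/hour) 2.247e-05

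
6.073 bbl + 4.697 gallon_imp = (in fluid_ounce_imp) 3.473e+04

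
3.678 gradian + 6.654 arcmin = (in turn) 0.009503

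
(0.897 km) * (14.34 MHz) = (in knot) 2.5e+10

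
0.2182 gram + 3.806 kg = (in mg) 3.806e+06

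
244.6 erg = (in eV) 1.527e+14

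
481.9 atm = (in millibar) 4.883e+05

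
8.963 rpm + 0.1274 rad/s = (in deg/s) 61.08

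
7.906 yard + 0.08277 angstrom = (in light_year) 7.641e-16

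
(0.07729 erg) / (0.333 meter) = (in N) 2.321e-08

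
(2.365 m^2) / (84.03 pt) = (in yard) 87.25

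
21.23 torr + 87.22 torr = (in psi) 2.097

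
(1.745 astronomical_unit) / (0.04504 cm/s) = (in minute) 9.66e+12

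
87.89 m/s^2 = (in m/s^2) 87.89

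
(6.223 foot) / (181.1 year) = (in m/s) 3.321e-10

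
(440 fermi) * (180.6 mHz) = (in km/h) 2.861e-13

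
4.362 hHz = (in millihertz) 4.362e+05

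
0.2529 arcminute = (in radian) 7.357e-05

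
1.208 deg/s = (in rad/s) 0.02108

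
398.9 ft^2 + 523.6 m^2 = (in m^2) 560.7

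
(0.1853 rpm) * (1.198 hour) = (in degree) 4795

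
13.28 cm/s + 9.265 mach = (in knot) 6133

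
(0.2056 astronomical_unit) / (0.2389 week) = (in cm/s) 2.129e+07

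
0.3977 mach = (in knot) 263.2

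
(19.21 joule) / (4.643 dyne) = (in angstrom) 4.137e+15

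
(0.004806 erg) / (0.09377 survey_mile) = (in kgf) 3.248e-13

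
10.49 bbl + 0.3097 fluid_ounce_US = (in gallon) 440.6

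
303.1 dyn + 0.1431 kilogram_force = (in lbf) 0.3162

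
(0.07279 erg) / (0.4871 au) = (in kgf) 1.019e-20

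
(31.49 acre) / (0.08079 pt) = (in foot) 1.467e+10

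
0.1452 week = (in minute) 1464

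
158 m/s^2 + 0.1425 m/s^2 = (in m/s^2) 158.1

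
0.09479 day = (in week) 0.01354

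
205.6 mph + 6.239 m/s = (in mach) 0.2883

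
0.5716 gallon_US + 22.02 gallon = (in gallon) 22.59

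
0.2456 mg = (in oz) 8.663e-06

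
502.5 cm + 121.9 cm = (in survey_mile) 0.00388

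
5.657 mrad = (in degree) 0.3241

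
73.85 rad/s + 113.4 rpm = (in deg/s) 4912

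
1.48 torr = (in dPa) 1973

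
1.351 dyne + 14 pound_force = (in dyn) 6.228e+06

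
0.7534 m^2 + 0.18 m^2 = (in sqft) 10.05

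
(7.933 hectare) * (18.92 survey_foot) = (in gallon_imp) 1.006e+08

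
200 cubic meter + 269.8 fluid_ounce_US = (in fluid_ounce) 6.763e+06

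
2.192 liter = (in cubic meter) 0.002192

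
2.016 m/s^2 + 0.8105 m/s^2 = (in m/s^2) 2.827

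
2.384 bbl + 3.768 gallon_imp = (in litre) 396.2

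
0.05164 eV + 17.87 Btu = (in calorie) 4506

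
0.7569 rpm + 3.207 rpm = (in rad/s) 0.4151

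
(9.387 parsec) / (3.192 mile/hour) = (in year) 6.437e+09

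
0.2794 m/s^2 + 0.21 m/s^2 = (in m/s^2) 0.4894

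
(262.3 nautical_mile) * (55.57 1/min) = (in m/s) 4.499e+05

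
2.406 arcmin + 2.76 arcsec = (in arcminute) 2.452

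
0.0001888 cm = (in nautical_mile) 1.019e-09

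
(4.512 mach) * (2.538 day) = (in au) 0.002252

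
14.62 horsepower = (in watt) 1.09e+04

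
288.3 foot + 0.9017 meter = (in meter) 88.78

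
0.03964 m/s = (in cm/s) 3.964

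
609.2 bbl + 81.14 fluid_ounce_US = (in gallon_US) 2.559e+04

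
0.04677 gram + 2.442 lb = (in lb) 2.442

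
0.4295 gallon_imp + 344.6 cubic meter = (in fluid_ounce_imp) 1.213e+07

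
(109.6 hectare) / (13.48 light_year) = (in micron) 8.594e-06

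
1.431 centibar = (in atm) 0.01412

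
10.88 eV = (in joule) 1.743e-18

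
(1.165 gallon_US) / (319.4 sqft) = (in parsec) 4.816e-21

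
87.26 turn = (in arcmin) 1.885e+06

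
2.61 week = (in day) 18.27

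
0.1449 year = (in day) 52.89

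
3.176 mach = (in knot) 2102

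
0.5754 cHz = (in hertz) 0.005754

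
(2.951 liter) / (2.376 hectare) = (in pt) 0.0003521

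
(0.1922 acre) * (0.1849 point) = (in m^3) 0.05074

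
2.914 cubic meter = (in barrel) 18.33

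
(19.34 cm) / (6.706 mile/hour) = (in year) 2.046e-09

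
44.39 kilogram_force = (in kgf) 44.39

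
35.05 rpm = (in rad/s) 3.67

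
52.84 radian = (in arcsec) 1.09e+07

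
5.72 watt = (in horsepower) 0.007671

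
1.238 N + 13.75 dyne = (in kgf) 0.1263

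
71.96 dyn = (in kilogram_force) 7.338e-05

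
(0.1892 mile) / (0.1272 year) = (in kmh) 0.0002733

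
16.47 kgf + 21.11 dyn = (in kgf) 16.47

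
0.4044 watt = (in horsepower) 0.0005423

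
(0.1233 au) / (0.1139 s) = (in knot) 3.148e+11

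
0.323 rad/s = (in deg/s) 18.51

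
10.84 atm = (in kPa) 1098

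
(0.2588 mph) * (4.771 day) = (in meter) 4.769e+04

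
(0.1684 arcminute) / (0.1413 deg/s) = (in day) 2.299e-07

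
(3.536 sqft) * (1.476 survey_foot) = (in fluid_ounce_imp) 5201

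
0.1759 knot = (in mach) 0.0002658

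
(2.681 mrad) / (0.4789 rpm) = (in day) 6.187e-07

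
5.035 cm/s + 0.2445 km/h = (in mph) 0.2646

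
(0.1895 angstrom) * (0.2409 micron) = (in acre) 1.128e-21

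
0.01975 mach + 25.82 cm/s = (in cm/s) 698.3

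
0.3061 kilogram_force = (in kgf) 0.3061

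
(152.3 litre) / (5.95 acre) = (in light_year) 6.686e-22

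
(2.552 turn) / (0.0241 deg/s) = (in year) 0.001209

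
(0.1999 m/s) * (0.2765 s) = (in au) 3.695e-13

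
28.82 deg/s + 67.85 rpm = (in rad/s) 7.608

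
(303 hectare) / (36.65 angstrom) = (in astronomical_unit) 5526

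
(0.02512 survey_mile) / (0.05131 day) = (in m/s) 0.009119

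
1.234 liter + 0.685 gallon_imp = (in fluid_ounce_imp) 153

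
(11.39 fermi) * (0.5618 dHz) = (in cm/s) 6.399e-14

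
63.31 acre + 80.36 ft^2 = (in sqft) 2.758e+06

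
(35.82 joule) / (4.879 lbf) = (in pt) 4679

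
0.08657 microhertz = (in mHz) 8.657e-05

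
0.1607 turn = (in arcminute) 3471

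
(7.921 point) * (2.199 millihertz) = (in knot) 1.194e-05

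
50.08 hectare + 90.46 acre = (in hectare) 86.69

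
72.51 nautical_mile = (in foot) 4.406e+05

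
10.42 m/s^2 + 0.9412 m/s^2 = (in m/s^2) 11.36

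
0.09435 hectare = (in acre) 0.2331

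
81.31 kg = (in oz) 2868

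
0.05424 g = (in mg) 54.24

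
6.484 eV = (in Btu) 9.846e-22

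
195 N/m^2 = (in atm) 0.001925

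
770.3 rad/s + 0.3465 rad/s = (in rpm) 7359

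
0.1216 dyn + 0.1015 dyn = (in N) 2.231e-06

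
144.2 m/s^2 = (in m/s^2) 144.2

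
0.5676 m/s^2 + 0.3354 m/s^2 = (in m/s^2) 0.903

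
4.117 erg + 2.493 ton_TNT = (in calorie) 2.493e+09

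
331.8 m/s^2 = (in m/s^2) 331.8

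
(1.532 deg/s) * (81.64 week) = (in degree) 7.564e+07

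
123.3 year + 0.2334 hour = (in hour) 1.08e+06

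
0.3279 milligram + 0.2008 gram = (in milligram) 201.1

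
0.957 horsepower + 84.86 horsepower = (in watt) 6.399e+04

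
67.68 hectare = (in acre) 167.2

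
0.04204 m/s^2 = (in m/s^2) 0.04204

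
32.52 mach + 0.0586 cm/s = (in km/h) 3.986e+04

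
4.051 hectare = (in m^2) 4.051e+04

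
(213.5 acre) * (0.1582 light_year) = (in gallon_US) 3.416e+23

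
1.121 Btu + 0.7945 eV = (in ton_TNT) 2.827e-07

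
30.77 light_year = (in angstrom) 2.911e+27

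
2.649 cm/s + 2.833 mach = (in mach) 2.833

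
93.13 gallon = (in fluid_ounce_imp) 1.241e+04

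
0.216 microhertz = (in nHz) 216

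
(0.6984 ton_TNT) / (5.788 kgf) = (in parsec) 1.668e-09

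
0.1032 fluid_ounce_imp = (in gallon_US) 0.0007746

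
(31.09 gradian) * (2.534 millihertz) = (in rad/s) 0.001238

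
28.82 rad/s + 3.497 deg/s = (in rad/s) 28.88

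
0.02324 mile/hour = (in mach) 3.051e-05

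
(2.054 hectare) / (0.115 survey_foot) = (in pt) 1.661e+09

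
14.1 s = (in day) 0.0001632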